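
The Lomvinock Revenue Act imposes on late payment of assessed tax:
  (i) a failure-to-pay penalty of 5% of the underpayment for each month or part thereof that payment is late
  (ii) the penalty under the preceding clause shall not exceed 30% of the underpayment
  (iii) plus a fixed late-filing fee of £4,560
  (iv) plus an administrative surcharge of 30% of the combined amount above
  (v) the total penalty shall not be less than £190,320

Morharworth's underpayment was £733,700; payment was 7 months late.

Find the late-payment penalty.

£292,071

Accrued rate: 5% × 7 = 35%, capped at 30% → 30%
Failure-to-pay penalty: 30% of £733,700 = £220,110
Penalty before surcharge: £220,110 + £4,560 = £224,670
Administrative surcharge: 30% of £224,670 = £67,401
Total penalty: £224,670 + £67,401 = £292,071
Minimum £190,320: £292,071 meets the minimum, no increase.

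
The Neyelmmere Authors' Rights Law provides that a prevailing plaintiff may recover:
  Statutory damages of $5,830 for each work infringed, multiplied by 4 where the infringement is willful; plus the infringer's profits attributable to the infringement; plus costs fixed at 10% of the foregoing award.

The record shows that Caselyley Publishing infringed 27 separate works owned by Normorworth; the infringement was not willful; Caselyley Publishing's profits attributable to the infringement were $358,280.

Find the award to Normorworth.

$567,259

Statutory damages: 27 × $5,830 = $157,410
Infringement not willful: no ×4 enhancement.
Combined award: $157,410 + $358,280 = $515,690
Costs: 10% of $515,690 = $51,569
Award plus costs: $515,690 + $51,569 = $567,259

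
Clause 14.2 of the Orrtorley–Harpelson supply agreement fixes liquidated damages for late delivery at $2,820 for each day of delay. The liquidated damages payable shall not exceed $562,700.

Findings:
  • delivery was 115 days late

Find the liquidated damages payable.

Per-day damages: 115 × $2,820 = $324,300
Cap at $562,700: $324,300 is within the cap, no reduction.

$324,300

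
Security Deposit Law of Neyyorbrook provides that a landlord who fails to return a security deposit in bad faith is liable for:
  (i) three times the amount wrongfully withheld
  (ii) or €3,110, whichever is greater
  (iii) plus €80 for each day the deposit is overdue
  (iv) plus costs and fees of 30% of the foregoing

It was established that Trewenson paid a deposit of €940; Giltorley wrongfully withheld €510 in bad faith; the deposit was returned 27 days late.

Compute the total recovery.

Trebled: 3 × €510 = €1,530
Minimum €3,110: €1,530 is below the minimum → €3,110
Late-return penalty: 27 × €80 = €2,160
Damages plus late penalty: €3,110 + €2,160 = €5,270
Costs and fees: 30% of €5,270 = €1,581
Total recovery: €5,270 + €1,581 = €6,851

€6,851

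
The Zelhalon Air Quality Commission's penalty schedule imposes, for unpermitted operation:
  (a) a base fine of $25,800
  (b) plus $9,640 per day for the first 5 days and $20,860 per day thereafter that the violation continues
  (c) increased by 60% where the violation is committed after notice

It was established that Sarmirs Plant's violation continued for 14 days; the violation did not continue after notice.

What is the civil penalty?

$261,740

First 5 days: 5 × $9,640 = $48,200
Remaining days: (14 − 5) × $20,860 = $187,740
Per-day component: $48,200 + $187,740 = $235,940
Base plus per-day: $25,800 + $235,940 = $261,740
The violation did not continue after notice: no 60% increase.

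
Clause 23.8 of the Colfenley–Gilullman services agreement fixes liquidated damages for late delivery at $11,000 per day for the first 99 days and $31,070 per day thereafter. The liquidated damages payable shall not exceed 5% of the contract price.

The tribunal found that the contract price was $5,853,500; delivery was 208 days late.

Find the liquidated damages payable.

First 99 days: 99 × $11,000 = $1,089,000
Remaining days: (208 − 99) × $31,070 = $3,386,630
Accrued per-day damages: $1,089,000 + $3,386,630 = $4,475,630
Cap: 5% of $5,853,500 = $292,675
Cap at $292,675: $4,475,630 exceeds the cap → $292,675

$292,675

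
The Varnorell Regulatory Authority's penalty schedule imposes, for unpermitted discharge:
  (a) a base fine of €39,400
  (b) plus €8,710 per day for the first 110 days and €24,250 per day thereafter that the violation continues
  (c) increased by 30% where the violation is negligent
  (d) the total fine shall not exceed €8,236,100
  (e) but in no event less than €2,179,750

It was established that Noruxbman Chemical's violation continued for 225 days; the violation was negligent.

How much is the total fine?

Civil penalty: €4,922,125

First 110 days: 110 × €8,710 = €958,100
Remaining days: (225 − 110) × €24,250 = €2,788,750
Per-day component: €958,100 + €2,788,750 = €3,746,850
Base plus per-day: €39,400 + €3,746,850 = €3,786,250
Enhancement: 30% of €3,786,250 = €1,135,875
Enhanced fine: €3,786,250 + €1,135,875 = €4,922,125
Cap at €8,236,100: €4,922,125 is within the cap, no reduction.
Minimum €2,179,750: €4,922,125 meets the minimum, no increase.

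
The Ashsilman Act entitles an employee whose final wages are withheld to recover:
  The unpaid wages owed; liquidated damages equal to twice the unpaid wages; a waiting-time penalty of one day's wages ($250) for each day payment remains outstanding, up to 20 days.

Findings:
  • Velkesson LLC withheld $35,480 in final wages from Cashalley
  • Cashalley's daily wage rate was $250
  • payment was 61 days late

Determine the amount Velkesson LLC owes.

Doubled: 2 × $35,480 = $70,960
Penalty days: min(61, 20) = 20
Waiting-time penalty: 20 × $250 = $5,000
Total award: $35,480 + $70,960 + $5,000 = $111,440

$111,440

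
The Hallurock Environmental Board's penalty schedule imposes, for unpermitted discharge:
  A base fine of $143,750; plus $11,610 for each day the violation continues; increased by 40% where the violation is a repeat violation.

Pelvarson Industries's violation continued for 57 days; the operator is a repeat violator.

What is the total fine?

$1,127,728

Per-day component: 57 × $11,610 = $661,770
Base plus per-day: $143,750 + $661,770 = $805,520
Enhancement: 40% of $805,520 = $322,208
Enhanced fine: $805,520 + $322,208 = $1,127,728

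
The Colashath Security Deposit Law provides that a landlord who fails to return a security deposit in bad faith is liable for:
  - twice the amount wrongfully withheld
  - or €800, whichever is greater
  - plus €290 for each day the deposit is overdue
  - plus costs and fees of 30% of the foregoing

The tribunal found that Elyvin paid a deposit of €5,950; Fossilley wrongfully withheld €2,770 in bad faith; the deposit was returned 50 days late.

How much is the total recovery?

€26,052

Doubled: 2 × €2,770 = €5,540
Minimum €800: €5,540 meets the minimum, no increase.
Late-return penalty: 50 × €290 = €14,500
Damages plus late penalty: €5,540 + €14,500 = €20,040
Costs and fees: 30% of €20,040 = €6,012
Total recovery: €20,040 + €6,012 = €26,052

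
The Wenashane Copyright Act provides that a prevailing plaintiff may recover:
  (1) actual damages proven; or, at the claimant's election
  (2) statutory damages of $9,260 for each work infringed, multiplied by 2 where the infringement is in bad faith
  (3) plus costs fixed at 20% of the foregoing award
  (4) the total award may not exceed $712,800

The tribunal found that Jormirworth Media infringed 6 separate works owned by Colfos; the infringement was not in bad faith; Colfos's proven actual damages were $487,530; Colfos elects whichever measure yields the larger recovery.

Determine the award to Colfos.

Statutory damages: 6 × $9,260 = $55,560
Infringement not in bad faith: no ×2 enhancement.
Greater of actual damages ($487,530) or statutory damages ($55,560): $487,530
Costs: 20% of $487,530 = $97,506
Award plus costs: $487,530 + $97,506 = $585,036
Cap at $712,800: $585,036 is within the cap, no reduction.

$585,036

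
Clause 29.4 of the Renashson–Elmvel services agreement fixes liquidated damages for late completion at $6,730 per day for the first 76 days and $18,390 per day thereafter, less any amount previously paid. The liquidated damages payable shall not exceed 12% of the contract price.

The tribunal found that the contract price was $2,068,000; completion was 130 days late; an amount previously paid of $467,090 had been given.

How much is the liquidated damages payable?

First 76 days: 76 × $6,730 = $511,480
Remaining days: (130 − 76) × $18,390 = $993,060
Accrued per-day damages: $511,480 + $993,060 = $1,504,540
Less amount previously paid: $1,504,540 − $467,090 = $1,037,450
Cap: 12% of $2,068,000 = $248,160
Cap at $248,160: $1,037,450 exceeds the cap → $248,160

$248,160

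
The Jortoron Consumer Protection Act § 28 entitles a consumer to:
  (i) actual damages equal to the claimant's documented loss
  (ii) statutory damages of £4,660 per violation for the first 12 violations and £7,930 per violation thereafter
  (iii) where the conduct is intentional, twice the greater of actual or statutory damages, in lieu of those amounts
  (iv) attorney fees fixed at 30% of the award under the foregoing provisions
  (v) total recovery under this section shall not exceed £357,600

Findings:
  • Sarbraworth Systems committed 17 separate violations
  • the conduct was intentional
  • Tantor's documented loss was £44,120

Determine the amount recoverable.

£248,482

First 12 violations: 12 × £4,660 = £55,920
Remaining violations: (17 − 12) × £7,930 = £39,650
Statutory damages: £55,920 + £39,650 = £95,570
Greater of actual damages (£44,120) or statutory damages (£95,570): £95,570
Doubled: 2 × £95,570 = £191,140
Attorney fees: 30% of £191,140 = £57,342
Total before cap: £191,140 + £57,342 = £248,482
Cap at £357,600: £248,482 is within the cap, no reduction.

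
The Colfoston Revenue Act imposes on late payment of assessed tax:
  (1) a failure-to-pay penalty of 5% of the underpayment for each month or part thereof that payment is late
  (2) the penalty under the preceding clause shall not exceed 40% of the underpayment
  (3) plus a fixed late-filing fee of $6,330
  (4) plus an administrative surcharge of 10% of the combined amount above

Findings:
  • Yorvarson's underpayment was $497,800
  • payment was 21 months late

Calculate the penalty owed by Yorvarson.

Accrued rate: 5% × 21 = 105%, capped at 40% → 40%
Failure-to-pay penalty: 40% of $497,800 = $199,120
Penalty before surcharge: $199,120 + $6,330 = $205,450
Administrative surcharge: 10% of $205,450 = $20,545
Total penalty: $205,450 + $20,545 = $225,995

$225,995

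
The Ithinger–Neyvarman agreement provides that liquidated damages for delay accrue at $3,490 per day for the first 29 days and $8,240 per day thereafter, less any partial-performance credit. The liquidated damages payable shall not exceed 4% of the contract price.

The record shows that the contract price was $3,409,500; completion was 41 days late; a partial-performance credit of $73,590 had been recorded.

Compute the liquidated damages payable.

First 29 days: 29 × $3,490 = $101,210
Remaining days: (41 − 29) × $8,240 = $98,880
Accrued per-day damages: $101,210 + $98,880 = $200,090
Less partial-performance credit: $200,090 − $73,590 = $126,500
Cap: 4% of $3,409,500 = $136,380
Cap at $136,380: $126,500 is within the cap, no reduction.

$126,500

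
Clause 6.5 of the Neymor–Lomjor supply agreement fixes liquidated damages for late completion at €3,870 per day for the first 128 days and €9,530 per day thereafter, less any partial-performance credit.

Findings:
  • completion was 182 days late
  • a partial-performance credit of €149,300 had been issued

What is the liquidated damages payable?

First 128 days: 128 × €3,870 = €495,360
Remaining days: (182 − 128) × €9,530 = €514,620
Accrued per-day damages: €495,360 + €514,620 = €1,009,980
Less partial-performance credit: €1,009,980 − €149,300 = €860,680

€860,680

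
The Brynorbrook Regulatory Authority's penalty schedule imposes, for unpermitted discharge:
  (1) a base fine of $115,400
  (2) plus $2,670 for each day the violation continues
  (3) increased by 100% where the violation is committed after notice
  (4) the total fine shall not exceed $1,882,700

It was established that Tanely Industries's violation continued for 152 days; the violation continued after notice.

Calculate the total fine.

$1,042,480

Per-day component: 152 × $2,670 = $405,840
Base plus per-day: $115,400 + $405,840 = $521,240
Enhancement: 100% of $521,240 = $521,240
Enhanced fine: $521,240 + $521,240 = $1,042,480
Cap at $1,882,700: $1,042,480 is within the cap, no reduction.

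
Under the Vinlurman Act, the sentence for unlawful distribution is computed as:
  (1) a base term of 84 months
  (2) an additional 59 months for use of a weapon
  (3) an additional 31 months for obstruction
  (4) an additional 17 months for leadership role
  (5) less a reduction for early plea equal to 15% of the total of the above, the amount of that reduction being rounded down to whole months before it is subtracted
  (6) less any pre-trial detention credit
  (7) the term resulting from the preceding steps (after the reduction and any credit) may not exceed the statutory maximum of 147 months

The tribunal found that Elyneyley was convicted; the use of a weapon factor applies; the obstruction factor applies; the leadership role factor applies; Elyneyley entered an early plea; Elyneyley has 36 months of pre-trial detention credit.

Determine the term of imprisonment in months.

127 months

Use of a weapon enhancement: +59 months
Obstruction enhancement: +31 months
Leadership role enhancement: +17 months
Adjusted term: 84 months + 59 months + 31 months + 17 months = 191 months
Early plea reduction: 15% of 191 months = 28 months (rounded down)
After reduction: 191 − 28 = 163 months
Less pre-trial detention credit: 163 months − 36 months = 127 months
Cap at 147 months: 127 months is within the cap, no reduction.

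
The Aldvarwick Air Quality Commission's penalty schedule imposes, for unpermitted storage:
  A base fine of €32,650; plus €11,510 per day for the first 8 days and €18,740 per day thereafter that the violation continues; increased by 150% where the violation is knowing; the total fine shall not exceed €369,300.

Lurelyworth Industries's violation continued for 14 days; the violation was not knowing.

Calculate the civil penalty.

€237,170

First 8 days: 8 × €11,510 = €92,080
Remaining days: (14 − 8) × €18,740 = €112,440
Per-day component: €92,080 + €112,440 = €204,520
Base plus per-day: €32,650 + €204,520 = €237,170
The violation was not knowing: no 150% increase.
Cap at €369,300: €237,170 is within the cap, no reduction.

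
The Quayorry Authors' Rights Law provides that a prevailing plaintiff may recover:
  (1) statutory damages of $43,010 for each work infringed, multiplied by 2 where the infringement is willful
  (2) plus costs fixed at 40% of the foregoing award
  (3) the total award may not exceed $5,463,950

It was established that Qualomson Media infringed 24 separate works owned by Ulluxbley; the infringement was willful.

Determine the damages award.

$2,890,272

Statutory damages: 24 × $43,010 = $1,032,240
Doubled: 2 × $1,032,240 = $2,064,480
Costs: 40% of $2,064,480 = $825,792
Award plus costs: $2,064,480 + $825,792 = $2,890,272
Cap at $5,463,950: $2,890,272 is within the cap, no reduction.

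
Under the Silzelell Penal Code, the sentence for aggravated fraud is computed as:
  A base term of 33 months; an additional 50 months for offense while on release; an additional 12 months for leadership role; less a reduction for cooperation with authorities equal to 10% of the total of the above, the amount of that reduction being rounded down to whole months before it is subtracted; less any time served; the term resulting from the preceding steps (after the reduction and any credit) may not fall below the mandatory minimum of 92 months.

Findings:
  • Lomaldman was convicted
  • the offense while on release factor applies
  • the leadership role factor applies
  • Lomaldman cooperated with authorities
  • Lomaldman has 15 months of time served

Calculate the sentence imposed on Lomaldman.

92 months

Offense while on release enhancement: +50 months
Leadership role enhancement: +12 months
Adjusted term: 33 months + 50 months + 12 months = 95 months
Cooperation with authorities reduction: 10% of 95 months = 9 months (rounded down)
After reduction: 95 − 9 = 86 months
Less time served: 86 months − 15 months = 71 months
Minimum 92 months: 71 months is below the minimum → 92 months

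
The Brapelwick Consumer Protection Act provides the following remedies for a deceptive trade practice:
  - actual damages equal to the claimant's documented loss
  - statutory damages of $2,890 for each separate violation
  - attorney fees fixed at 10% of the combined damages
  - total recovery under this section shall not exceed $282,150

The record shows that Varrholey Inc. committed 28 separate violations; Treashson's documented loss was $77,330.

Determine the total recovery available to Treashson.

Statutory damages: 28 × $2,890 = $80,920
Combined damages: $77,330 + $80,920 = $158,250
Attorney fees: 10% of $158,250 = $15,825
Total before cap: $158,250 + $15,825 = $174,075
Cap at $282,150: $174,075 is within the cap, no reduction.

$174,075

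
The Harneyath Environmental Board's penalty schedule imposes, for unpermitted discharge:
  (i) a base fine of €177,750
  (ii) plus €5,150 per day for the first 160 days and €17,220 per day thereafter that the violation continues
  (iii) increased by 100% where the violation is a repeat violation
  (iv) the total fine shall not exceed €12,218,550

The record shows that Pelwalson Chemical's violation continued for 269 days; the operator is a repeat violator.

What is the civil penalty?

First 160 days: 160 × €5,150 = €824,000
Remaining days: (269 − 160) × €17,220 = €1,876,980
Per-day component: €824,000 + €1,876,980 = €2,700,980
Base plus per-day: €177,750 + €2,700,980 = €2,878,730
Enhancement: 100% of €2,878,730 = €2,878,730
Enhanced fine: €2,878,730 + €2,878,730 = €5,757,460
Cap at €12,218,550: €5,757,460 is within the cap, no reduction.

€5,757,460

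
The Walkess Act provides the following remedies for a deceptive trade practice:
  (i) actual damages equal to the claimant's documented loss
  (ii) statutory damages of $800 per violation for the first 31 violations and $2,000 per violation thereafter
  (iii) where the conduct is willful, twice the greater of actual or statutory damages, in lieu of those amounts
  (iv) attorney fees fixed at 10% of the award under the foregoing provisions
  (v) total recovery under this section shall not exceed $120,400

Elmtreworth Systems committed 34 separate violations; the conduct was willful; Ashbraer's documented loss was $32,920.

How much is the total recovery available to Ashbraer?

$72,424

First 31 violations: 31 × $800 = $24,800
Remaining violations: (34 − 31) × $2,000 = $6,000
Statutory damages: $24,800 + $6,000 = $30,800
Greater of actual damages ($32,920) or statutory damages ($30,800): $32,920
Doubled: 2 × $32,920 = $65,840
Attorney fees: 10% of $65,840 = $6,584
Total before cap: $65,840 + $6,584 = $72,424
Cap at $120,400: $72,424 is within the cap, no reduction.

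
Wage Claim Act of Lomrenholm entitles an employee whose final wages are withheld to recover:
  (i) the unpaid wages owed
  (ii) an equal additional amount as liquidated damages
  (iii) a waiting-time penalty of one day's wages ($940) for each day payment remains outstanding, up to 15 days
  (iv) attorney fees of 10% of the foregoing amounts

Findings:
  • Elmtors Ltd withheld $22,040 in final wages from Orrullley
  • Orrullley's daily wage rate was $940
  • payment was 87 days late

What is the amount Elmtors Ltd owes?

Liquidated damages (equal amount): $22,040
Penalty days: min(87, 15) = 15
Waiting-time penalty: 15 × $940 = $14,100
Subtotal: $22,040 + $22,040 + $14,100 = $58,180
Attorney fees: 10% of $58,180 = $5,818
Total award: $58,180 + $5,818 = $63,998

$63,998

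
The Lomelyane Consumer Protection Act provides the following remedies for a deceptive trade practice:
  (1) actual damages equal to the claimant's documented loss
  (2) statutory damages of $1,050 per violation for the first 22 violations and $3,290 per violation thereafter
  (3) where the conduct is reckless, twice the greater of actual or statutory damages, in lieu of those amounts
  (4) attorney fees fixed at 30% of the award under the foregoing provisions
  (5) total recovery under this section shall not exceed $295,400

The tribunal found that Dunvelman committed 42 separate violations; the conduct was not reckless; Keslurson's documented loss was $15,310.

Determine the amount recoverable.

First 22 violations: 22 × $1,050 = $23,100
Remaining violations: (42 − 22) × $3,290 = $65,800
Statutory damages: $23,100 + $65,800 = $88,900
Conduct not reckless: the in-lieu enhancement does not apply.
Actual plus statutory damages: $15,310 + $88,900 = $104,210
Attorney fees: 30% of $104,210 = $31,263
Total before cap: $104,210 + $31,263 = $135,473
Cap at $295,400: $135,473 is within the cap, no reduction.

$135,473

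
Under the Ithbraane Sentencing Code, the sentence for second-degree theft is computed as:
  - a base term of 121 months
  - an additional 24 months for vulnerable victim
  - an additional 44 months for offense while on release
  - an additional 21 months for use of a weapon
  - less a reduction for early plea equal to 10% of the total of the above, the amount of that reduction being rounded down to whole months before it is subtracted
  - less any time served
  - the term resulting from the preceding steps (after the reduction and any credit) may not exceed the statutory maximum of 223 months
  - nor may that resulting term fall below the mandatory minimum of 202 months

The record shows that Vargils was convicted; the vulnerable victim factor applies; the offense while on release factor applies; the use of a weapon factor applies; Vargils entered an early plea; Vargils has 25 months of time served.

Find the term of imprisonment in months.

Vulnerable victim enhancement: +24 months
Offense while on release enhancement: +44 months
Use of a weapon enhancement: +21 months
Adjusted term: 121 months + 24 months + 44 months + 21 months = 210 months
Early plea reduction: 10% of 210 months = 21 months (rounded down)
After reduction: 210 − 21 = 189 months
Less time served: 189 months − 25 months = 164 months
Cap at 223 months: 164 months is within the cap, no reduction.
Minimum 202 months: 164 months is below the minimum → 202 months

202 months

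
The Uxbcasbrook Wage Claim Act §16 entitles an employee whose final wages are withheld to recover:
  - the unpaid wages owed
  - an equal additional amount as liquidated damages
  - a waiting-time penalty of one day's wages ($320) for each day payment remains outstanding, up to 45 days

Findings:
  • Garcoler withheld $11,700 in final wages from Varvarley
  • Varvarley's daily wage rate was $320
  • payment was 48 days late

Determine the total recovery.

Liquidated damages (equal amount): $11,700
Penalty days: min(48, 45) = 45
Waiting-time penalty: 45 × $320 = $14,400
Total award: $11,700 + $11,700 + $14,400 = $37,800

$37,800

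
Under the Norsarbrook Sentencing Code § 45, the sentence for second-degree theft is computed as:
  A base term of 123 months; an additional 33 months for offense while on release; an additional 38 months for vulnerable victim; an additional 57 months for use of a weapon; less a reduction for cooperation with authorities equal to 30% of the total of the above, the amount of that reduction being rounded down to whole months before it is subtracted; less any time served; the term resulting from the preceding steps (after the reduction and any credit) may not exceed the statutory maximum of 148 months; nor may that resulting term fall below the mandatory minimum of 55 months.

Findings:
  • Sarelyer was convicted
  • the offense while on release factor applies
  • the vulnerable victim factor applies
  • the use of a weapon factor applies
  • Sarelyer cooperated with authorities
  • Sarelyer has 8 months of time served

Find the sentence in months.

Offense while on release enhancement: +33 months
Vulnerable victim enhancement: +38 months
Use of a weapon enhancement: +57 months
Adjusted term: 123 months + 33 months + 38 months + 57 months = 251 months
Cooperation with authorities reduction: 30% of 251 months = 75 months (rounded down)
After reduction: 251 − 75 = 176 months
Less time served: 176 months − 8 months = 168 months
Cap at 148 months: 168 months exceeds the cap → 148 months
Minimum 55 months: 148 months meets the minimum, no increase.

148 months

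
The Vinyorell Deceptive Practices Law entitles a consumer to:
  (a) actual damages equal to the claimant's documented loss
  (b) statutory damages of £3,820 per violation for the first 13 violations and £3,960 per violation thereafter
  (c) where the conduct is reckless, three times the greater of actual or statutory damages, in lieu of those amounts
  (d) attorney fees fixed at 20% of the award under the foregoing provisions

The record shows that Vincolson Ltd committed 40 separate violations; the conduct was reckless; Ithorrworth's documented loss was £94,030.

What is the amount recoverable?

First 13 violations: 13 × £3,820 = £49,660
Remaining violations: (40 − 13) × £3,960 = £106,920
Statutory damages: £49,660 + £106,920 = £156,580
Greater of actual damages (£94,030) or statutory damages (£156,580): £156,580
Trebled: 3 × £156,580 = £469,740
Attorney fees: 20% of £469,740 = £93,948
Total recovery: £469,740 + £93,948 = £563,688

£563,688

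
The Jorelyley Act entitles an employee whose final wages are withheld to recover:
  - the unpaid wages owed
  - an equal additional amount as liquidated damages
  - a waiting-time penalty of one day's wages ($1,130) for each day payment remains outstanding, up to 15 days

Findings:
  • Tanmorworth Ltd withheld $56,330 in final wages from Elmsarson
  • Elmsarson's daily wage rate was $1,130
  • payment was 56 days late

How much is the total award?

Liquidated damages (equal amount): $56,330
Penalty days: min(56, 15) = 15
Waiting-time penalty: 15 × $1,130 = $16,950
Total award: $56,330 + $56,330 + $16,950 = $129,610

$129,610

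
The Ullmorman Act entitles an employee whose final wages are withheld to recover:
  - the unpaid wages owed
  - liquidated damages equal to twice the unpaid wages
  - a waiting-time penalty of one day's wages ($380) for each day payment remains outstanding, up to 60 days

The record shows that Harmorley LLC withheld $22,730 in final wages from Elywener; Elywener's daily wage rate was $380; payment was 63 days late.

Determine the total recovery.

$90,990

Doubled: 2 × $22,730 = $45,460
Penalty days: min(63, 60) = 60
Waiting-time penalty: 60 × $380 = $22,800
Total award: $22,730 + $45,460 + $22,800 = $90,990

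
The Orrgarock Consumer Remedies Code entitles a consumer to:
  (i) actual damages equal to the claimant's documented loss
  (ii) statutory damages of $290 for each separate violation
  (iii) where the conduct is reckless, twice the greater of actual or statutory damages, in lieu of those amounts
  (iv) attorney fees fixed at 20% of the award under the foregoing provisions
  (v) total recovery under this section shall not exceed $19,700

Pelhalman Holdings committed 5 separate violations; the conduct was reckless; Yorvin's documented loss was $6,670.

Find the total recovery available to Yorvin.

$16,008

Statutory damages: 5 × $290 = $1,450
Greater of actual damages ($6,670) or statutory damages ($1,450): $6,670
Doubled: 2 × $6,670 = $13,340
Attorney fees: 20% of $13,340 = $2,668
Total before cap: $13,340 + $2,668 = $16,008
Cap at $19,700: $16,008 is within the cap, no reduction.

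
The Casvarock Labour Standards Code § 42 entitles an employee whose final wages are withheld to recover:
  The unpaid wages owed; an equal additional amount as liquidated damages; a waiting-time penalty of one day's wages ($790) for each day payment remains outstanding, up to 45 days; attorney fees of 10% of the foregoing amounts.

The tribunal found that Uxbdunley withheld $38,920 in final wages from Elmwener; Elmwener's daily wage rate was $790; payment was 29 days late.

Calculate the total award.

$110,825

Liquidated damages (equal amount): $38,920
Penalty days: min(29, 45) = 29
Waiting-time penalty: 29 × $790 = $22,910
Subtotal: $38,920 + $38,920 + $22,910 = $100,750
Attorney fees: 10% of $100,750 = $10,075
Total award: $100,750 + $10,075 = $110,825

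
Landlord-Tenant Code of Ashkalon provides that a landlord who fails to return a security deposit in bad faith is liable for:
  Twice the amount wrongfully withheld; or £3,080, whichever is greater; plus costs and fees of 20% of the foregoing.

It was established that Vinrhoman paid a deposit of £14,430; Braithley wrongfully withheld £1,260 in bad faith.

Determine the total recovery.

Doubled: 2 × £1,260 = £2,520
Minimum £3,080: £2,520 is below the minimum → £3,080
Costs and fees: 20% of £3,080 = £616
Total recovery: £3,080 + £616 = £3,696

£3,696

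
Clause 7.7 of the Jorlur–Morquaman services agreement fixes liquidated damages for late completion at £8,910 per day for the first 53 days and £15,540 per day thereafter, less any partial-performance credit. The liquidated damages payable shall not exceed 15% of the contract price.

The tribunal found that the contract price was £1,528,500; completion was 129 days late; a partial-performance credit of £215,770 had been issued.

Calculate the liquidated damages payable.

First 53 days: 53 × £8,910 = £472,230
Remaining days: (129 − 53) × £15,540 = £1,181,040
Accrued per-day damages: £472,230 + £1,181,040 = £1,653,270
Less partial-performance credit: £1,653,270 − £215,770 = £1,437,500
Cap: 15% of £1,528,500 = £229,275
Cap at £229,275: £1,437,500 exceeds the cap → £229,275

£229,275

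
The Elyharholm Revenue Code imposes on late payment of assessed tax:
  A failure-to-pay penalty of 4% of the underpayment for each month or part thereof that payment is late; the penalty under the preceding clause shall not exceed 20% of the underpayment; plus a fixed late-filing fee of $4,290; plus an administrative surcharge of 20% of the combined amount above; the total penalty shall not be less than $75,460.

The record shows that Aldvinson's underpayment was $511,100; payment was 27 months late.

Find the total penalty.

Accrued rate: 4% × 27 = 108%, capped at 20% → 20%
Failure-to-pay penalty: 20% of $511,100 = $102,220
Penalty before surcharge: $102,220 + $4,290 = $106,510
Administrative surcharge: 20% of $106,510 = $21,302
Total penalty: $106,510 + $21,302 = $127,812
Minimum $75,460: $127,812 meets the minimum, no increase.

$127,812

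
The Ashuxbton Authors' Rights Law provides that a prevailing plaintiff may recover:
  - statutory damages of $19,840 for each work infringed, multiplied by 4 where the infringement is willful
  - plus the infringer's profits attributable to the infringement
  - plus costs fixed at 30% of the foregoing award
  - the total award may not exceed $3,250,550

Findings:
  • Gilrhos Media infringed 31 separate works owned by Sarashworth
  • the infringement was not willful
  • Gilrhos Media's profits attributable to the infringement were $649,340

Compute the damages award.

Award: $1,643,694

Statutory damages: 31 × $19,840 = $615,040
Infringement not willful: no ×4 enhancement.
Combined award: $615,040 + $649,340 = $1,264,380
Costs: 30% of $1,264,380 = $379,314
Award plus costs: $1,264,380 + $379,314 = $1,643,694
Cap at $3,250,550: $1,643,694 is within the cap, no reduction.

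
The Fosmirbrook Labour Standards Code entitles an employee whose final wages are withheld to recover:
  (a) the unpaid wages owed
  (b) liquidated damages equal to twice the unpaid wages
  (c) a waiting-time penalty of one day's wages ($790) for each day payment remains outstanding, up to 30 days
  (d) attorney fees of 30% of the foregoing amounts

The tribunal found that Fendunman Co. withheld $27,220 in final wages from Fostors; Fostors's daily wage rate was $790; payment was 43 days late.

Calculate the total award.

Doubled: 2 × $27,220 = $54,440
Penalty days: min(43, 30) = 30
Waiting-time penalty: 30 × $790 = $23,700
Subtotal: $27,220 + $54,440 + $23,700 = $105,360
Attorney fees: 30% of $105,360 = $31,608
Total award: $105,360 + $31,608 = $136,968

$136,968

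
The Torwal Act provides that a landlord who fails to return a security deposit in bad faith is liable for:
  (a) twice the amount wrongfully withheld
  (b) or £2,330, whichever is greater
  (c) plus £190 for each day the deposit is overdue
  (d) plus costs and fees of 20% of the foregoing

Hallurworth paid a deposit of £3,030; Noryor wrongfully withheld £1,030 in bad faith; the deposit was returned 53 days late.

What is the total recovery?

Doubled: 2 × £1,030 = £2,060
Minimum £2,330: £2,060 is below the minimum → £2,330
Late-return penalty: 53 × £190 = £10,070
Damages plus late penalty: £2,330 + £10,070 = £12,400
Costs and fees: 20% of £12,400 = £2,480
Total recovery: £12,400 + £2,480 = £14,880

£14,880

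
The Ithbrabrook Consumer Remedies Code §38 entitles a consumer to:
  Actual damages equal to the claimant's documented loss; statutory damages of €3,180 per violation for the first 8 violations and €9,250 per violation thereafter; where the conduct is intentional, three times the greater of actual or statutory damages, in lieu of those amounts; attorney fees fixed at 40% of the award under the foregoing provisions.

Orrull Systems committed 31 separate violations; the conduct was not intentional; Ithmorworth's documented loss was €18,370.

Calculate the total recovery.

Total recovery: €359,184

First 8 violations: 8 × €3,180 = €25,440
Remaining violations: (31 − 8) × €9,250 = €212,750
Statutory damages: €25,440 + €212,750 = €238,190
Conduct not intentional: the in-lieu enhancement does not apply.
Actual plus statutory damages: €18,370 + €238,190 = €256,560
Attorney fees: 40% of €256,560 = €102,624
Total recovery: €256,560 + €102,624 = €359,184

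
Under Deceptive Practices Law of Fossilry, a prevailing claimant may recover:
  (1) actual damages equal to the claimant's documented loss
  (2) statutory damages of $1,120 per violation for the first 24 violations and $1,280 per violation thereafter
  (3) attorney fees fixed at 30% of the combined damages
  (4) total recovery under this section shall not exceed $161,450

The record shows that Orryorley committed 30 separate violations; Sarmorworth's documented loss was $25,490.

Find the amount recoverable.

First 24 violations: 24 × $1,120 = $26,880
Remaining violations: (30 − 24) × $1,280 = $7,680
Statutory damages: $26,880 + $7,680 = $34,560
Combined damages: $25,490 + $34,560 = $60,050
Attorney fees: 30% of $60,050 = $18,015
Total before cap: $60,050 + $18,015 = $78,065
Cap at $161,450: $78,065 is within the cap, no reduction.

Total recovery: $78,065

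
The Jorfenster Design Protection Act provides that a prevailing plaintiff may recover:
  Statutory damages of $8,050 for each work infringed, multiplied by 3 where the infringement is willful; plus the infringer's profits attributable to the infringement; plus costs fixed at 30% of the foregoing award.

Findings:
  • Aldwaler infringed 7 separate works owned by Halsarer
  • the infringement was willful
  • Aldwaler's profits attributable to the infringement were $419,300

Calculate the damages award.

$764,855

Statutory damages: 7 × $8,050 = $56,350
Trebled: 3 × $56,350 = $169,050
Combined award: $169,050 + $419,300 = $588,350
Costs: 30% of $588,350 = $176,505
Award plus costs: $588,350 + $176,505 = $764,855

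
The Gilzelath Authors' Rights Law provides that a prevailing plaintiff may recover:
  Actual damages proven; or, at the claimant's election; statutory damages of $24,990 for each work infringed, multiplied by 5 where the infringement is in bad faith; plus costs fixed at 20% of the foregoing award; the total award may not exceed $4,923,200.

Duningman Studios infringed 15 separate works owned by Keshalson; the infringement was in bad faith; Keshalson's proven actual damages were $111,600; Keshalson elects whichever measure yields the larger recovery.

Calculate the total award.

$2,249,100

Statutory damages: 15 × $24,990 = $374,850
Multiplied by 5: 5 × $374,850 = $1,874,250
Greater of actual damages ($111,600) or enhanced statutory damages ($1,874,250): $1,874,250
Costs: 20% of $1,874,250 = $374,850
Award plus costs: $1,874,250 + $374,850 = $2,249,100
Cap at $4,923,200: $2,249,100 is within the cap, no reduction.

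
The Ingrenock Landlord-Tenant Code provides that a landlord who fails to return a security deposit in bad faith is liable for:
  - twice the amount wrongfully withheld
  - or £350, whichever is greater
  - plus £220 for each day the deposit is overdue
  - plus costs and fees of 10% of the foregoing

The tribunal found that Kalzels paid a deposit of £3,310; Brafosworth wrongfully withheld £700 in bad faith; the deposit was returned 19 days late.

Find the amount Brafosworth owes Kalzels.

£6,138

Doubled: 2 × £700 = £1,400
Minimum £350: £1,400 meets the minimum, no increase.
Late-return penalty: 19 × £220 = £4,180
Damages plus late penalty: £1,400 + £4,180 = £5,580
Costs and fees: 10% of £5,580 = £558
Total recovery: £5,580 + £558 = £6,138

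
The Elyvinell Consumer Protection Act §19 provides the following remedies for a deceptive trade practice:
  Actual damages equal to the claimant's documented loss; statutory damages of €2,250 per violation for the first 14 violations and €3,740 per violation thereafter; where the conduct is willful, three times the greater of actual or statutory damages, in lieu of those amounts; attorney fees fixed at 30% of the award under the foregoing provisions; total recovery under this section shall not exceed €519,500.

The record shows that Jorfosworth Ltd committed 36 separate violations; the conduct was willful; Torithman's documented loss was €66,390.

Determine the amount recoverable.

First 14 violations: 14 × €2,250 = €31,500
Remaining violations: (36 − 14) × €3,740 = €82,280
Statutory damages: €31,500 + €82,280 = €113,780
Greater of actual damages (€66,390) or statutory damages (€113,780): €113,780
Trebled: 3 × €113,780 = €341,340
Attorney fees: 30% of €341,340 = €102,402
Total before cap: €341,340 + €102,402 = €443,742
Cap at €519,500: €443,742 is within the cap, no reduction.

€443,742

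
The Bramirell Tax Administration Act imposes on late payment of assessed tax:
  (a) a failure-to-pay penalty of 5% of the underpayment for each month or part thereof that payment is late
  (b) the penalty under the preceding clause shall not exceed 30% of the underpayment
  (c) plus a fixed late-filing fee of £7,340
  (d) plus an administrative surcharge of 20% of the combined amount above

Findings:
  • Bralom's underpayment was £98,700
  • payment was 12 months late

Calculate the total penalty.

Accrued rate: 5% × 12 = 60%, capped at 30% → 30%
Failure-to-pay penalty: 30% of £98,700 = £29,610
Penalty before surcharge: £29,610 + £7,340 = £36,950
Administrative surcharge: 20% of £36,950 = £7,390
Total penalty: £36,950 + £7,390 = £44,340

£44,340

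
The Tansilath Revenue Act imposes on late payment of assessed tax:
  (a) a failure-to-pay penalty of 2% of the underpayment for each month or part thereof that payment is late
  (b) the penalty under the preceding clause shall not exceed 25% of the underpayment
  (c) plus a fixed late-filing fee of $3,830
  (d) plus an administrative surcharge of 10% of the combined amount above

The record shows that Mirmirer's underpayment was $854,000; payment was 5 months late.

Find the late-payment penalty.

Penalty: $98,153

Accrued rate: 2% × 5 = 10%, capped at 25% → 10%
Failure-to-pay penalty: 10% of $854,000 = $85,400
Penalty before surcharge: $85,400 + $3,830 = $89,230
Administrative surcharge: 10% of $89,230 = $8,923
Total penalty: $89,230 + $8,923 = $98,153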